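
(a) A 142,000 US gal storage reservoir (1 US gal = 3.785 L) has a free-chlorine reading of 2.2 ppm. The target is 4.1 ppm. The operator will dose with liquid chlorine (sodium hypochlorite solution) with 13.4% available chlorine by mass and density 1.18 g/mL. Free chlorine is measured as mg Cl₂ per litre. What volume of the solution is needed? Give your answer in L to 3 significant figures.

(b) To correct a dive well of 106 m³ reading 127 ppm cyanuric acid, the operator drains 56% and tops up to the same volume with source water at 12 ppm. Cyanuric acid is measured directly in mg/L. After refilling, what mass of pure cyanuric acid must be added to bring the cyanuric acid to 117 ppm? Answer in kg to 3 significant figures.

(a) 6.46 L; (b) 5.77 kg

(a) Volume: 142,000 US gal × 3.785 L/gal = 537,470 L.
(a) Chlorine deficit: 4.1 − 2.2 = 1.9 ppm = 1.9 mg/L as Cl₂.
(a) Cl₂ equivalent needed: 1.9 mg/L × 537,470 L = 1,021,000 mg = 1021 g.
(a) Product at 13.4% available chlorine: 1021 / 0.134 = 7621 g.
(a) Volume at density 1.18 g/mL: 7621 g ÷ 1.18 g/mL = 6458 mL.

(b) Volume: 106 m³ = 106,000 L.
(b) After draining 56% and refilling: 127 × 0.44 + 12 × 0.56 = 62.6 ppm.
(b) Deficit to target: 117 − 62.6 = 54.4 mg/L.
(b) Mass: 54.4 mg/L × 106,000 L = 5766 g cyanuric acid.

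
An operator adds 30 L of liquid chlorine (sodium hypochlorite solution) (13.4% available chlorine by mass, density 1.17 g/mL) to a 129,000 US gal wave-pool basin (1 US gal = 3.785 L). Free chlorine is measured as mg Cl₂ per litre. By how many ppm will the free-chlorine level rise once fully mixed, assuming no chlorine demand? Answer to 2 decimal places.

9.63 ppm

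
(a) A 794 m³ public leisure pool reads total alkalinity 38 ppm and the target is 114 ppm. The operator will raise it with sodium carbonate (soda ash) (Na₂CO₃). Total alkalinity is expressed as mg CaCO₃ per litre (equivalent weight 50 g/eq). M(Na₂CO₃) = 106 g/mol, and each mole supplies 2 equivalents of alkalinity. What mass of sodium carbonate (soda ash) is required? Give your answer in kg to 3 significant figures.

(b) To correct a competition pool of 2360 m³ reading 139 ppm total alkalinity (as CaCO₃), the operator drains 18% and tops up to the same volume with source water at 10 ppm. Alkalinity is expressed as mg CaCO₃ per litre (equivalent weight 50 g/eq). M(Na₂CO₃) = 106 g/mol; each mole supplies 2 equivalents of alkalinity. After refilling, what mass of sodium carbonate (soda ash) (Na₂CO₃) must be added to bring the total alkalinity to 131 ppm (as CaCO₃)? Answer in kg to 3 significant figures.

(a) Volume: 794 m³ = 794,000 L.
(a) Alkalinity to add: (114 − 38) = 76 mg/L as CaCO₃ × 794,000 L = 60,340 g as CaCO₃.
(a) Equivalents: 60,340 g ÷ 50 g/eq = 1207 eq.
(a) Each mole of Na₂CO₃ supplies 2 eq, so 1207 / 2 = 603.4 mol.
(a) Mass: 603.4 mol × 106 g/mol = 63,960 g.

(b) Volume: 2360 m³ = 2,360,000 L.
(b) After draining 18% and refilling: 139 × 0.82 + 10 × 0.18 = 115.78 ppm.
(b) Deficit to target: 131 − 115.78 = 15.22 mg/L.
(b) As CaCO₃: 15.22 mg/L × 2,360,000 L = 35,920 g; ÷ 50 g/eq ÷ 2 = 359.2 mol Na₂CO₃.
(b) Mass: 359.2 × 106 = 38,070 g.

(a) 64.0 kg; (b) 38.1 kg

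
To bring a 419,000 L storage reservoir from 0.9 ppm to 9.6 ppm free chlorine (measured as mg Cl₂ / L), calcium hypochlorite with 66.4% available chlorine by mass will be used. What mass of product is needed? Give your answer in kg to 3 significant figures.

Chlorine deficit: 9.6 − 0.9 = 8.7 ppm = 8.7 mg/L as Cl₂.
Cl₂ equivalent needed: 8.7 mg/L × 419,000 L = 3,645,000 mg = 3645 g.
Product at 66.4% available chlorine: 3645 / 0.664 = 5490 g.

5.49 kg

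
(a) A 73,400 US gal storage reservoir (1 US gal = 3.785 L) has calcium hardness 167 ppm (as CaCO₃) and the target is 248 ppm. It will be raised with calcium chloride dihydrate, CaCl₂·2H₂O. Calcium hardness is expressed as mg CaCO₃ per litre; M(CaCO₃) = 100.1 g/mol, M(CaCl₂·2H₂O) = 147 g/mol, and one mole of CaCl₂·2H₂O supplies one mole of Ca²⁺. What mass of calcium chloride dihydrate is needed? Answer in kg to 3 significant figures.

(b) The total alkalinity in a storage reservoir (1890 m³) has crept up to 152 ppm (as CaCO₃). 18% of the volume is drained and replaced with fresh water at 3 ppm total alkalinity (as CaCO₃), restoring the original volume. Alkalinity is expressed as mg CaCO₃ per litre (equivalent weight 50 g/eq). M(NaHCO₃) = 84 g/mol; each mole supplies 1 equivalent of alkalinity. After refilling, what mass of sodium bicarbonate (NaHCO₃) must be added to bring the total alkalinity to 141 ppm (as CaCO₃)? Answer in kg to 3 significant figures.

(a) Volume: 73,400 US gal × 3.785 L/gal = 277,819 L.
(a) Hardness to add: (248 − 167) = 81 mg/L as CaCO₃ × 277,819 L = 22,500 g as CaCO₃.
(a) Moles of Ca²⁺ (1 mol Ca²⁺ ≡ 1 mol CaCO₃): 22,500 / 100.1 g/mol = 224.8 mol.
(a) Mass of CaCl₂·2H₂O: 224.8 × 147 = 33,050 g.

(b) Volume: 1890 m³ = 1,890,000 L.
(b) After draining 18% and refilling: 152 × 0.82 + 3 × 0.18 = 125.18 ppm.
(b) Deficit to target: 141 − 125.18 = 15.82 mg/L.
(b) As CaCO₃: 15.82 mg/L × 1,890,000 L = 29,900 g; ÷ 50 g/eq ÷ 1 = 598 mol NaHCO₃.
(b) Mass: 598 × 84 = 50,230 g.

(a) 33.0 kg; (b) 50.2 kg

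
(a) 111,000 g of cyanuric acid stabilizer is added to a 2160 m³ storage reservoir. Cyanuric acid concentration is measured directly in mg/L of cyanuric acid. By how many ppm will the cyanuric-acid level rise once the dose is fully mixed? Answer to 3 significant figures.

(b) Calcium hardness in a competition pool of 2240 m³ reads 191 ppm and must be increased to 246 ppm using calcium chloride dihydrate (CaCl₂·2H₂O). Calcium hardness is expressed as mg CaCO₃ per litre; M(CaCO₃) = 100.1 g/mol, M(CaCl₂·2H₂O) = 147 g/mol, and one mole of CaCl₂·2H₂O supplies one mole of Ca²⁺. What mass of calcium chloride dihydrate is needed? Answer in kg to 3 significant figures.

(a) 51.4 ppm; (b) 181 kg

(a) Volume: 2160 m³ = 2,160,000 L.
(a) Rise: 111,000 g / 2,160,000 L × 1000 = 51.39 mg/L.

(b) Volume: 2240 m³ = 2,240,000 L.
(b) Hardness to add: (246 − 191) = 55 mg/L as CaCO₃ × 2,240,000 L = 123,200 g as CaCO₃.
(b) Moles of Ca²⁺ (1 mol Ca²⁺ ≡ 1 mol CaCO₃): 123,200 / 100.1 g/mol = 1231 mol.
(b) Mass of CaCl₂·2H₂O: 1231 × 147 = 180,900 g.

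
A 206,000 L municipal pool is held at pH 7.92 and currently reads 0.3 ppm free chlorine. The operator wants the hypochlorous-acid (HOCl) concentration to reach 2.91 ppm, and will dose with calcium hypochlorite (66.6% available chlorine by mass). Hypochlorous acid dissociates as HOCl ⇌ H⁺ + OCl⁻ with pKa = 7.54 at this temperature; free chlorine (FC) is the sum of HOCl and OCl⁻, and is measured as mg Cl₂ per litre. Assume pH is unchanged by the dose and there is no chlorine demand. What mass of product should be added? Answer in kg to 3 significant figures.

[OCl⁻]/[HOCl] = 10^(pH − pKa) = 10^(7.92 − 7.54) = 2.399; fraction as HOCl = 1/(1 + 2.399) = 0.2942.
Free chlorine required for 2.91 ppm HOCl: 2.91 / 0.2942 = 9.891 ppm.
FC to add: 9.891 − 0.3 = 9.591 mg/L as Cl₂.
Cl₂ equivalent: 9.591 mg/L × 206,000 L = 1976 g.
Product at 66.6% available Cl: 1976 / 0.666 = 2966 g.

2.97 kg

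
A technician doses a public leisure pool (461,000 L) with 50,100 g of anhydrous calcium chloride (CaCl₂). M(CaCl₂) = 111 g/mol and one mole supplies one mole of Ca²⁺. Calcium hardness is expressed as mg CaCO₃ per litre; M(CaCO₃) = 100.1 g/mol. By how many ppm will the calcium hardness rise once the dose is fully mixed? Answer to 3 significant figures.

98.0 ppm

Moles of Ca²⁺: 50,100 g ÷ 111 g/mol = 451.4 mol.
As CaCO₃: 451.4 mol × 100.1 g/mol = 45,180 g.
Rise: 45,180 g / 461,000 L × 1000 = 98 mg/L.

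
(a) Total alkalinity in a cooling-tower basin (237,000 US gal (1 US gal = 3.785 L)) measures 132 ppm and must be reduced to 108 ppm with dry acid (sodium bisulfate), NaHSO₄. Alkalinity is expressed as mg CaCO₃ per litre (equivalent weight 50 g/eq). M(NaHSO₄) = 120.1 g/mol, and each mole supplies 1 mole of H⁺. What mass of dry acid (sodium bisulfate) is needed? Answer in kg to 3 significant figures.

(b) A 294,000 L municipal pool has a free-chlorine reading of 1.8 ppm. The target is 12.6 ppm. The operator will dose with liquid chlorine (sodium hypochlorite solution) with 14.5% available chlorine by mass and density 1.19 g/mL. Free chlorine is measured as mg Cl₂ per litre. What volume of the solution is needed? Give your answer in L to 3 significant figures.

(a) Volume: 237,000 US gal × 3.785 L/gal = 897,045 L.
(a) Alkalinity to neutralize: (132 − 108) = 24 mg/L as CaCO₃ × 897,045 L = 21,530 g as CaCO₃.
(a) Equivalents of H⁺ required: 21,530 ÷ 50 g/eq = 430.6 eq = 430.6 mol NaHSO₄.
(a) Mass of NaHSO₄: 430.6 × 120.1 = 51,710 g.

(b) Chlorine deficit: 12.6 − 1.8 = 10.8 ppm = 10.8 mg/L as Cl₂.
(b) Cl₂ equivalent needed: 10.8 mg/L × 294,000 L = 3,175,000 mg = 3175 g.
(b) Product at 14.5% available chlorine: 3175 / 0.145 = 21,900 g.
(b) Volume at density 1.19 g/mL: 21,900 g ÷ 1.19 g/mL = 18,400 mL.

(a) 51.7 kg; (b) 18.4 L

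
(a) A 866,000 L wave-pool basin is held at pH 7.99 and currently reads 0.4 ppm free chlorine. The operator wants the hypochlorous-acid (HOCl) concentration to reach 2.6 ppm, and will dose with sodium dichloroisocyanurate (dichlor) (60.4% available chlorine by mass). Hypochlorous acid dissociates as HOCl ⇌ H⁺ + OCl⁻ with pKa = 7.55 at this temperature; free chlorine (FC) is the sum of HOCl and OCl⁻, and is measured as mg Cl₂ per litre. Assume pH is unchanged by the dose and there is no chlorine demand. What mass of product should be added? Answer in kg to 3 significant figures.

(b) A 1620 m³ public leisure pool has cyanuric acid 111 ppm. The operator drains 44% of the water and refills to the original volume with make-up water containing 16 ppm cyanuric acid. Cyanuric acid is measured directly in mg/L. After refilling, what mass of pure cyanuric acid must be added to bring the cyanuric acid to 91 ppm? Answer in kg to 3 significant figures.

(a) 13.4 kg; (b) 35.3 kg

(a) [OCl⁻]/[HOCl] = 10^(pH − pKa) = 10^(7.99 − 7.55) = 2.754; fraction as HOCl = 1/(1 + 2.754) = 0.2664.
(a) Free chlorine required for 2.6 ppm HOCl: 2.6 / 0.2664 = 9.761 ppm.
(a) FC to add: 9.761 − 0.4 = 9.361 mg/L as Cl₂.
(a) Cl₂ equivalent: 9.361 mg/L × 866,000 L = 8107 g.
(a) Product at 60.4% available Cl: 8107 / 0.604 = 13,420 g.

(b) Volume: 1620 m³ = 1,620,000 L.
(b) After draining 44% and refilling: 111 × 0.56 + 16 × 0.44 = 69.2 ppm.
(b) Deficit to target: 91 − 69.2 = 21.8 mg/L.
(b) Mass: 21.8 mg/L × 1,620,000 L = 35,320 g cyanuric acid.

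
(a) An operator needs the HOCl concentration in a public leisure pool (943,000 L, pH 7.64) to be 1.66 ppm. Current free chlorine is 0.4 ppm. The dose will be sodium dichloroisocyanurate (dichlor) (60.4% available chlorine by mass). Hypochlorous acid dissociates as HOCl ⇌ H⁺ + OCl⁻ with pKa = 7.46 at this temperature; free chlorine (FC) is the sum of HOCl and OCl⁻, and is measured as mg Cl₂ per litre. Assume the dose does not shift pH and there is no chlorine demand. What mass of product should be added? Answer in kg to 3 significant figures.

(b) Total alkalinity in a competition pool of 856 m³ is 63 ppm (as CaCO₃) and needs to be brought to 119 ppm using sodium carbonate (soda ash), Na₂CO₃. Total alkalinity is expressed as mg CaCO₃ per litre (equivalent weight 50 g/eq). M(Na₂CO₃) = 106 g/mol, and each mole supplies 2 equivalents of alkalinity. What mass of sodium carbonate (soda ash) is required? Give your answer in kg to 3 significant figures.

(a) [OCl⁻]/[HOCl] = 10^(pH − pKa) = 10^(7.64 − 7.46) = 1.514; fraction as HOCl = 1/(1 + 1.514) = 0.3978.
(a) Free chlorine required for 1.66 ppm HOCl: 1.66 / 0.3978 = 4.173 ppm.
(a) FC to add: 4.173 − 0.4 = 3.773 mg/L as Cl₂.
(a) Cl₂ equivalent: 3.773 mg/L × 943,000 L = 3557 g.
(a) Product at 60.4% available Cl: 3557 / 0.604 = 5890 g.

(b) Volume: 856 m³ = 856,000 L.
(b) Alkalinity to add: (119 − 63) = 56 mg/L as CaCO₃ × 856,000 L = 47,940 g as CaCO₃.
(b) Equivalents: 47,940 g ÷ 50 g/eq = 958.7 eq.
(b) Each mole of Na₂CO₃ supplies 2 eq, so 958.7 / 2 = 479.4 mol.
(b) Mass: 479.4 mol × 106 g/mol = 50,810 g.

(a) 5.89 kg; (b) 50.8 kg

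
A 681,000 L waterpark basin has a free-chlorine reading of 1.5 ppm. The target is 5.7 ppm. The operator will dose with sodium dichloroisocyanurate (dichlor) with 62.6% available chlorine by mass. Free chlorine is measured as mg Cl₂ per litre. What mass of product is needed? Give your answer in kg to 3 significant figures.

4.57 kg

Chlorine deficit: 5.7 − 1.5 = 4.2 ppm = 4.2 mg/L as Cl₂.
Cl₂ equivalent needed: 4.2 mg/L × 681,000 L = 2,860,000 mg = 2860 g.
Product at 62.6% available chlorine: 2860 / 0.626 = 4569 g.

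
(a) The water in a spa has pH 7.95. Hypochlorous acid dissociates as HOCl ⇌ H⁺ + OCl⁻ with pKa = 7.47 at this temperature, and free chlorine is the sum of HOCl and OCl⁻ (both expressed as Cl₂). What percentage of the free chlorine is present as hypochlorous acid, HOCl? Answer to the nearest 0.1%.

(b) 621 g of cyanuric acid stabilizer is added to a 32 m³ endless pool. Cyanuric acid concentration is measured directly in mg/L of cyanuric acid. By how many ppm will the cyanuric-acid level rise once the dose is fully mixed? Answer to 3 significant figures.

(a) 24.9%; (b) 19.4 ppm

(a) [OCl⁻]/[HOCl] = 10^(pH − pKa) = 10^(7.95 − 7.47) = 10^0.48 = 3.02.
(a) Fraction as HOCl = 1 / (1 + 3.02) = 0.2488.

(b) Volume: 32 m³ = 32,000 L.
(b) Rise: 621 g / 32,000 L × 1000 = 19.41 mg/L.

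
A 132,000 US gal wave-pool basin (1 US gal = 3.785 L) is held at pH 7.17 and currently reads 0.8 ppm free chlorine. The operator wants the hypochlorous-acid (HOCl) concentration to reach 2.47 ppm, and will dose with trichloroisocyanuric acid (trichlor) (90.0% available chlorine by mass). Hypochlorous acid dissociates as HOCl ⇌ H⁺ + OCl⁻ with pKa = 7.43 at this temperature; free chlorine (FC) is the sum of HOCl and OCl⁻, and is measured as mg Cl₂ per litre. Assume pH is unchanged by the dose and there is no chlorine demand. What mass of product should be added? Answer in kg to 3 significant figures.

Volume: 132,000 US gal × 3.785 L/gal = 499,620 L.
[OCl⁻]/[HOCl] = 10^(pH − pKa) = 10^(7.17 − 7.43) = 0.5495; fraction as HOCl = 1/(1 + 0.5495) = 0.6454.
Free chlorine required for 2.47 ppm HOCl: 2.47 / 0.6454 = 3.827 ppm.
FC to add: 3.827 − 0.8 = 3.027 mg/L as Cl₂.
Cl₂ equivalent: 3.027 mg/L × 499,620 L = 1513 g.
Product at 90.0% available Cl: 1513 / 0.9 = 1681 g.

1.68 kg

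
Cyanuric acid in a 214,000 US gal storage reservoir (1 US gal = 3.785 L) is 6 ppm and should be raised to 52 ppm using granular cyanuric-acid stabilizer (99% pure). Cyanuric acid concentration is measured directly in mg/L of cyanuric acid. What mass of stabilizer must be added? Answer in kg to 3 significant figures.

37.6 kg

Volume: 214,000 US gal × 3.785 L/gal = 809,990 L.
CYA to add: (52 − 6) = 46 mg/L × 809,990 L = 37,260 g cyanuric acid.
At 99% purity: 37,260 / 0.99 = 37,640 g product.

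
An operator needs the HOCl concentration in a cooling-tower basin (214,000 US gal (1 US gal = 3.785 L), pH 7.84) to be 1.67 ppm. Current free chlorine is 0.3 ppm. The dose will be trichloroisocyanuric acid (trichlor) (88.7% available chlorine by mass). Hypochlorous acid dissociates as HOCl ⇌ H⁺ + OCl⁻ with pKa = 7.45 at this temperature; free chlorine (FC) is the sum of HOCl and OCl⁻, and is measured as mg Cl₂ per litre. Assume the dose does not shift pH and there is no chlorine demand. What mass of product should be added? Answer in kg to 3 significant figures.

Volume: 214,000 US gal × 3.785 L/gal = 809,990 L.
[OCl⁻]/[HOCl] = 10^(pH − pKa) = 10^(7.84 − 7.45) = 2.455; fraction as HOCl = 1/(1 + 2.455) = 0.2895.
Free chlorine required for 1.67 ppm HOCl: 1.67 / 0.2895 = 5.769 ppm.
FC to add: 5.769 − 0.3 = 5.469 mg/L as Cl₂.
Cl₂ equivalent: 5.469 mg/L × 809,990 L = 4430 g.
Product at 88.7% available Cl: 4430 / 0.887 = 4995 g.

4.99 kg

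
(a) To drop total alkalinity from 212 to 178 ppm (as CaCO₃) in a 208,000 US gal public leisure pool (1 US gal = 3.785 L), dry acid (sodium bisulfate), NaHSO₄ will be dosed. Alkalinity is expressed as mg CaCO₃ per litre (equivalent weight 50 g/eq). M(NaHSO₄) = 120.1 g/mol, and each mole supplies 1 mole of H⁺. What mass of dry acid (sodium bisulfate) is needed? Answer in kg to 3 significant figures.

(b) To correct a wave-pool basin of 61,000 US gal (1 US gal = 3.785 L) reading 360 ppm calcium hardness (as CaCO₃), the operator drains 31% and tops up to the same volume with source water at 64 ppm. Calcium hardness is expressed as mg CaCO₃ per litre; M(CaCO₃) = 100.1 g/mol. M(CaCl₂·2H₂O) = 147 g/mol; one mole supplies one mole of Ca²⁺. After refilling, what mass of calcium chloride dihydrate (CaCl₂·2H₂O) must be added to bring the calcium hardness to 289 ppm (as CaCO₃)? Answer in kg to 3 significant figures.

(a) Volume: 208,000 US gal × 3.785 L/gal = 787,280 L.
(a) Alkalinity to neutralize: (212 − 178) = 34 mg/L as CaCO₃ × 787,280 L = 26,770 g as CaCO₃.
(a) Equivalents of H⁺ required: 26,770 ÷ 50 g/eq = 535.4 eq = 535.4 mol NaHSO₄.
(a) Mass of NaHSO₄: 535.4 × 120.1 = 64,300 g.

(b) Volume: 61,000 US gal × 3.785 L/gal = 230,885 L.
(b) After draining 31% and refilling: 360 × 0.69 + 64 × 0.31 = 268.24 ppm.
(b) Deficit to target: 289 − 268.24 = 20.76 mg/L.
(b) As CaCO₃: 20.76 mg/L × 230,885 L = 4793 g; ÷ 100.1 = 47.88 mol Ca²⁺.
(b) Mass: 47.88 × 147 = 7039 g.

(a) 64.3 kg; (b) 7.04 kg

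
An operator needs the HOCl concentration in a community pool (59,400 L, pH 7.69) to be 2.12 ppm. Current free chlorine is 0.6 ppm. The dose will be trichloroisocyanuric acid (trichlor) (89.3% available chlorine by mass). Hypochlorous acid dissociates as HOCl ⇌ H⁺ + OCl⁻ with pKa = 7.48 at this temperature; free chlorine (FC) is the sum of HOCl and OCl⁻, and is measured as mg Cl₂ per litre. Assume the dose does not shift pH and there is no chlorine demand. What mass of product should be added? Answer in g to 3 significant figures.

330 g

[OCl⁻]/[HOCl] = 10^(pH − pKa) = 10^(7.69 − 7.48) = 1.622; fraction as HOCl = 1/(1 + 1.622) = 0.3814.
Free chlorine required for 2.12 ppm HOCl: 2.12 / 0.3814 = 5.558 ppm.
FC to add: 5.558 − 0.6 = 4.958 mg/L as Cl₂.
Cl₂ equivalent: 4.958 mg/L × 59,400 L = 294.5 g.
Product at 89.3% available Cl: 294.5 / 0.893 = 329.8 g.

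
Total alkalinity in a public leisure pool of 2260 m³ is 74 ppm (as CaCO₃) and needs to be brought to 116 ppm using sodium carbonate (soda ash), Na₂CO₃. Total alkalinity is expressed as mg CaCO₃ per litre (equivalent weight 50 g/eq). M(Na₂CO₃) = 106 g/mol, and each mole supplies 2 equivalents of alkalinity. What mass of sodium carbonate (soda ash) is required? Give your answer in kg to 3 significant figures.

101 kg

Volume: 2260 m³ = 2,260,000 L.
Alkalinity to add: (116 − 74) = 42 mg/L as CaCO₃ × 2,260,000 L = 94,920 g as CaCO₃.
Equivalents: 94,920 g ÷ 50 g/eq = 1898 eq.
Each mole of Na₂CO₃ supplies 2 eq, so 1898 / 2 = 949.2 mol.
Mass: 949.2 mol × 106 g/mol = 100,600 g.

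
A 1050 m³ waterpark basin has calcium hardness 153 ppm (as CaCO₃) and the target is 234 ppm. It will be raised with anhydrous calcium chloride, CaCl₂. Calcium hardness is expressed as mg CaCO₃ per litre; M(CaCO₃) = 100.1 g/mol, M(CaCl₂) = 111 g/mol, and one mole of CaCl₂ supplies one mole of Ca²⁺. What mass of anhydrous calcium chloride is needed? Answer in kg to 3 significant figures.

Volume: 1050 m³ = 1,050,000 L.
Hardness to add: (234 − 153) = 81 mg/L as CaCO₃ × 1,050,000 L = 85,050 g as CaCO₃.
Moles of Ca²⁺ (1 mol Ca²⁺ ≡ 1 mol CaCO₃): 85,050 / 100.1 g/mol = 849.7 mol.
Mass of CaCl₂: 849.7 × 111 = 94,310 g.

94.3 kg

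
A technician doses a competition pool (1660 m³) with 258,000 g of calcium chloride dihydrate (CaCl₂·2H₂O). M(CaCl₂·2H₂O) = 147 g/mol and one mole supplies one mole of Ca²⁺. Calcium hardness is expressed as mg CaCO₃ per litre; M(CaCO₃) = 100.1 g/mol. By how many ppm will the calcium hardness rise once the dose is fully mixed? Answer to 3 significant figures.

106 ppm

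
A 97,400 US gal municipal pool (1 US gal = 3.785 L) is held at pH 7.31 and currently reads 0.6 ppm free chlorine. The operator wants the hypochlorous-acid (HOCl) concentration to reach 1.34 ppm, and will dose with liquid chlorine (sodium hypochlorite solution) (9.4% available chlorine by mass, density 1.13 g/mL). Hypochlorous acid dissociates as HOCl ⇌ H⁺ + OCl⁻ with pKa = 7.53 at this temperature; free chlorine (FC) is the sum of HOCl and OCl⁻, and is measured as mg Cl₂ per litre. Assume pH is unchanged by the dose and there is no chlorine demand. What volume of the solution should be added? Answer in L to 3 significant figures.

5.37 L

Volume: 97,400 US gal × 3.785 L/gal = 368,659 L.
[OCl⁻]/[HOCl] = 10^(pH − pKa) = 10^(7.31 − 7.53) = 0.6026; fraction as HOCl = 1/(1 + 0.6026) = 0.624.
Free chlorine required for 1.34 ppm HOCl: 1.34 / 0.624 = 2.147 ppm.
FC to add: 2.147 − 0.6 = 1.547 mg/L as Cl₂.
Cl₂ equivalent: 1.547 mg/L × 368,659 L = 570.5 g.
Product at 9.4% available Cl: 570.5 / 0.094 = 6069 g.
Volume: 6069 g ÷ 1.13 g/mL = 5371 mL.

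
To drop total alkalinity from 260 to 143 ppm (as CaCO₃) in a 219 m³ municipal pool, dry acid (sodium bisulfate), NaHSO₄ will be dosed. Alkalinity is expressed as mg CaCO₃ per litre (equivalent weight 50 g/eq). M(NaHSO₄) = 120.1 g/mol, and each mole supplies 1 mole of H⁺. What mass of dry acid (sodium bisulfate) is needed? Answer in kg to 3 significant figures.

Volume: 219 m³ = 219,000 L.
Alkalinity to neutralize: (260 − 143) = 117 mg/L as CaCO₃ × 219,000 L = 25,620 g as CaCO₃.
Equivalents of H⁺ required: 25,620 ÷ 50 g/eq = 512.5 eq = 512.5 mol NaHSO₄.
Mass of NaHSO₄: 512.5 × 120.1 = 61,550 g.

61.5 kg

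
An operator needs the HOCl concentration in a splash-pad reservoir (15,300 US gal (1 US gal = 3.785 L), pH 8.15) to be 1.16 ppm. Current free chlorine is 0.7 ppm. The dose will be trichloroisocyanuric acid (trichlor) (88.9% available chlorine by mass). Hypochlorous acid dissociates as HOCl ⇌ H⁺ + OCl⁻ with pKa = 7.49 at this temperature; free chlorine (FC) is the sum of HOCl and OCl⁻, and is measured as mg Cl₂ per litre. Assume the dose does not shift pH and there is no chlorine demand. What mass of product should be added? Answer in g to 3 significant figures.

Volume: 15,300 US gal × 3.785 L/gal = 57,910 L.
[OCl⁻]/[HOCl] = 10^(pH − pKa) = 10^(8.15 − 7.49) = 4.571; fraction as HOCl = 1/(1 + 4.571) = 0.1795.
Free chlorine required for 1.16 ppm HOCl: 1.16 / 0.1795 = 6.462 ppm.
FC to add: 6.462 − 0.7 = 5.762 mg/L as Cl₂.
Cl₂ equivalent: 5.762 mg/L × 57,910 L = 333.7 g.
Product at 88.9% available Cl: 333.7 / 0.889 = 375.4 g.

375 g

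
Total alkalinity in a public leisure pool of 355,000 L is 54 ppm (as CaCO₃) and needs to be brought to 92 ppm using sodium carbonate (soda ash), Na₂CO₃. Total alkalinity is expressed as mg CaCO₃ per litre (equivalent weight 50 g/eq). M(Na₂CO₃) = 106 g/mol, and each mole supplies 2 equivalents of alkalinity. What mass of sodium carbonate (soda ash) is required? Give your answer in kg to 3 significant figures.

Alkalinity to add: (92 − 54) = 38 mg/L as CaCO₃ × 355,000 L = 13,490 g as CaCO₃.
Equivalents: 13,490 g ÷ 50 g/eq = 269.8 eq.
Each mole of Na₂CO₃ supplies 2 eq, so 269.8 / 2 = 134.9 mol.
Mass: 134.9 mol × 106 g/mol = 14,300 g.

14.3 kg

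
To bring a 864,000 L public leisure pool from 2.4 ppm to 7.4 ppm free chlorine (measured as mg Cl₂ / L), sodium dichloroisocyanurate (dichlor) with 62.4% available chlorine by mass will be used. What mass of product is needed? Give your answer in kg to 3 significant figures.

Chlorine deficit: 7.4 − 2.4 = 5 ppm = 5 mg/L as Cl₂.
Cl₂ equivalent needed: 5 mg/L × 864,000 L = 4,320,000 mg = 4320 g.
Product at 62.4% available chlorine: 4320 / 0.624 = 6923 g.

6.92 kg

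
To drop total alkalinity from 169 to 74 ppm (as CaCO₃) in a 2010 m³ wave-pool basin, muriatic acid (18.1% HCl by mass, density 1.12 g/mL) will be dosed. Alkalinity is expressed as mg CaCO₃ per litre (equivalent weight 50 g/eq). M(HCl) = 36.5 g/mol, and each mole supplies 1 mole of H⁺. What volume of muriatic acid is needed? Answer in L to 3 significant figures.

688 L

Volume: 2010 m³ = 2,010,000 L.
Alkalinity to neutralize: (169 − 74) = 95 mg/L as CaCO₃ × 2,010,000 L = 191,000 g as CaCO₃.
Equivalents of H⁺ required: 191,000 ÷ 50 g/eq = 3819 eq = 3819 mol HCl.
Mass of HCl: 3819 × 36.5 = 139,400 g.
Mass of 18.1% solution: 139,400 / 0.181 = 770,100 g.
Volume: 770,100 g ÷ 1.12 g/mL = 687,600 mL.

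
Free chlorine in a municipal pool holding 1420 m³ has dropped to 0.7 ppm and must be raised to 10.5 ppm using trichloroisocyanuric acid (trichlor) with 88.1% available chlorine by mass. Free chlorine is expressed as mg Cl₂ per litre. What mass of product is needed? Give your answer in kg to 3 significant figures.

15.8 kg

Volume: 1420 m³ = 1,420,000 L.
Chlorine deficit: 10.5 − 0.7 = 9.8 ppm = 9.8 mg/L as Cl₂.
Cl₂ equivalent needed: 9.8 mg/L × 1,420,000 L = 13,920,000 mg = 13,920 g.
Product at 88.1% available chlorine: 13,920 / 0.881 = 15,800 g.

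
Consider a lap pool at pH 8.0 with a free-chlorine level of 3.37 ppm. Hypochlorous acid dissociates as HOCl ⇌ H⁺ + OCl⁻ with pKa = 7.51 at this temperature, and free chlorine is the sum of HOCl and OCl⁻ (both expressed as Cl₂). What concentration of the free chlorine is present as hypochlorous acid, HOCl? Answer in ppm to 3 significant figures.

0.824 ppm

[OCl⁻]/[HOCl] = 10^(pH − pKa) = 10^(8.0 − 7.51) = 10^0.49 = 3.09.
Fraction as HOCl = 1 / (1 + 3.09) = 0.2445.
HOCl = 0.2445 × 3.37 ppm = 0.8239 ppm.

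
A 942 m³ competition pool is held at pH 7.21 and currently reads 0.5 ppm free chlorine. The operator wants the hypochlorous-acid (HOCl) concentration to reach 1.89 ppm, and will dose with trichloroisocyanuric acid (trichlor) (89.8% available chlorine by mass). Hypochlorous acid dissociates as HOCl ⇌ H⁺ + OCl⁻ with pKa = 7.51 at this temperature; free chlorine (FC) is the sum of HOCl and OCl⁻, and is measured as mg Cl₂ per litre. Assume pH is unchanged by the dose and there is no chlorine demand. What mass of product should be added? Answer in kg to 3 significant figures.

2.45 kg

Volume: 942 m³ = 942,000 L.
[OCl⁻]/[HOCl] = 10^(pH − pKa) = 10^(7.21 − 7.51) = 0.5012; fraction as HOCl = 1/(1 + 0.5012) = 0.6661.
Free chlorine required for 1.89 ppm HOCl: 1.89 / 0.6661 = 2.837 ppm.
FC to add: 2.837 − 0.5 = 2.337 mg/L as Cl₂.
Cl₂ equivalent: 2.337 mg/L × 942,000 L = 2202 g.
Product at 89.8% available Cl: 2202 / 0.898 = 2452 g.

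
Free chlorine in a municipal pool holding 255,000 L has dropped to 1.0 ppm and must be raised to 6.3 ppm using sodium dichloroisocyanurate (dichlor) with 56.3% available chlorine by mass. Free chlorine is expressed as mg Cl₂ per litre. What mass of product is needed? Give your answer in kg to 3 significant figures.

Chlorine deficit: 6.3 − 1.0 = 5.3 ppm = 5.3 mg/L as Cl₂.
Cl₂ equivalent needed: 5.3 mg/L × 255,000 L = 1,352,000 mg = 1352 g.
Product at 56.3% available chlorine: 1352 / 0.563 = 2401 g.

2.40 kg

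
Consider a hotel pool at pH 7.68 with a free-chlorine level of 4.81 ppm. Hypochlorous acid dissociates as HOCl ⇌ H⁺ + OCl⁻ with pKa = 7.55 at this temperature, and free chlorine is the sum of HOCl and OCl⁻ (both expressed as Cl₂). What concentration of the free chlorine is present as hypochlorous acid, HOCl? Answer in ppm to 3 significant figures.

2.05 ppm

[OCl⁻]/[HOCl] = 10^(pH − pKa) = 10^(7.68 − 7.55) = 10^0.13 = 1.349.
Fraction as HOCl = 1 / (1 + 1.349) = 0.4257.
HOCl = 0.4257 × 4.81 ppm = 2.048 ppm.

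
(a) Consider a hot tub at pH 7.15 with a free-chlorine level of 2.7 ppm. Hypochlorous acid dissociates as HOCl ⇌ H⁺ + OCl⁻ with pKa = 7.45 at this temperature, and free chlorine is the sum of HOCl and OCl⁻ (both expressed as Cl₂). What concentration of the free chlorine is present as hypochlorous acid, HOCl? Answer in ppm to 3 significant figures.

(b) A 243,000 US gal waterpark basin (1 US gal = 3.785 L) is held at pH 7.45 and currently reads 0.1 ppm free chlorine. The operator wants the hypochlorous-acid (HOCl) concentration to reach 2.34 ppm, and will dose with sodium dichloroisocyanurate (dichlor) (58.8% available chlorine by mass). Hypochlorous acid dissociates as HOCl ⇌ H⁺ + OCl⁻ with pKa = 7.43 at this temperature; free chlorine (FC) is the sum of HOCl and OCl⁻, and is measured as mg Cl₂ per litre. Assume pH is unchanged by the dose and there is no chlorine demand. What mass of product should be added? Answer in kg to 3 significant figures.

(a) [OCl⁻]/[HOCl] = 10^(pH − pKa) = 10^(7.15 − 7.45) = 10^-0.30 = 0.5012.
(a) Fraction as HOCl = 1 / (1 + 0.5012) = 0.6661.
(a) HOCl = 0.6661 × 2.7 ppm = 1.799 ppm.

(b) Volume: 243,000 US gal × 3.785 L/gal = 919,755 L.
(b) [OCl⁻]/[HOCl] = 10^(pH − pKa) = 10^(7.45 − 7.43) = 1.047; fraction as HOCl = 1/(1 + 1.047) = 0.4885.
(b) Free chlorine required for 2.34 ppm HOCl: 2.34 / 0.4885 = 4.79 ppm.
(b) FC to add: 4.79 − 0.1 = 4.69 mg/L as Cl₂.
(b) Cl₂ equivalent: 4.69 mg/L × 919,755 L = 4314 g.
(b) Product at 58.8% available Cl: 4314 / 0.588 = 7337 g.

(a) 1.80 ppm; (b) 7.34 kg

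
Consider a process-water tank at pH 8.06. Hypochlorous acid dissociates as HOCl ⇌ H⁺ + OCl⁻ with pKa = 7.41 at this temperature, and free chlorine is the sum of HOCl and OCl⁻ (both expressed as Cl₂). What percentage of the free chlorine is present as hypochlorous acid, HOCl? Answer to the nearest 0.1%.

[OCl⁻]/[HOCl] = 10^(pH − pKa) = 10^(8.06 − 7.41) = 10^0.65 = 4.467.
Fraction as HOCl = 1 / (1 + 4.467) = 0.1829.

18.3%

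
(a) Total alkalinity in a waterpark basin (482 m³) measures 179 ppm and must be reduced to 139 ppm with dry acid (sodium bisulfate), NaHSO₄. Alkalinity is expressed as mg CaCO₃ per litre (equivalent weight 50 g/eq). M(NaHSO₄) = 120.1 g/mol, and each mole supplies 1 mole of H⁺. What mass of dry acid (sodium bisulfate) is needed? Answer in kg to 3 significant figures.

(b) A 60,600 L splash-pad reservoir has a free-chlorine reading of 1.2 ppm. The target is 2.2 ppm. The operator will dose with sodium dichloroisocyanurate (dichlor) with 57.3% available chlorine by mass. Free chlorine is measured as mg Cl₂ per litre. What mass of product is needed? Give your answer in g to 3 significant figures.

(a) Volume: 482 m³ = 482,000 L.
(a) Alkalinity to neutralize: (179 − 139) = 40 mg/L as CaCO₃ × 482,000 L = 19,280 g as CaCO₃.
(a) Equivalents of H⁺ required: 19,280 ÷ 50 g/eq = 385.6 eq = 385.6 mol NaHSO₄.
(a) Mass of NaHSO₄: 385.6 × 120.1 = 46,310 g.

(b) Chlorine deficit: 2.2 − 1.2 = 1 ppm = 1 mg/L as Cl₂.
(b) Cl₂ equivalent needed: 1 mg/L × 60,600 L = 60,600 mg = 60.6 g.
(b) Product at 57.3% available chlorine: 60.6 / 0.573 = 105.8 g.

(a) 46.3 kg; (b) 106 g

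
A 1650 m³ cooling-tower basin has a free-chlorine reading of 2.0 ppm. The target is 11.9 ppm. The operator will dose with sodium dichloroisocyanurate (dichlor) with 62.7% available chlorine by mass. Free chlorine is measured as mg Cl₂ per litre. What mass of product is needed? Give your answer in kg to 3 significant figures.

26.1 kg

Volume: 1650 m³ = 1,650,000 L.
Chlorine deficit: 11.9 − 2.0 = 9.9 ppm = 9.9 mg/L as Cl₂.
Cl₂ equivalent needed: 9.9 mg/L × 1,650,000 L = 16,340,000 mg = 16,340 g.
Product at 62.7% available chlorine: 16,340 / 0.627 = 26,050 g.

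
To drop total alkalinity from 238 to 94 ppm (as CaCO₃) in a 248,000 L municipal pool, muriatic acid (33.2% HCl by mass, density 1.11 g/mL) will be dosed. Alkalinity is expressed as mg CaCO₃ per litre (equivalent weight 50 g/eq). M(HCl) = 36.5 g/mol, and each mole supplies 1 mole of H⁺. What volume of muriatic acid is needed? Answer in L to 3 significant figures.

70.7 L

Alkalinity to neutralize: (238 − 94) = 144 mg/L as CaCO₃ × 248,000 L = 35,710 g as CaCO₃.
Equivalents of H⁺ required: 35,710 ÷ 50 g/eq = 714.2 eq = 714.2 mol HCl.
Mass of HCl: 714.2 × 36.5 = 26,070 g.
Mass of 33.2% solution: 26,070 / 0.332 = 78,520 g.
Volume: 78,520 g ÷ 1.11 g/mL = 70,740 mL.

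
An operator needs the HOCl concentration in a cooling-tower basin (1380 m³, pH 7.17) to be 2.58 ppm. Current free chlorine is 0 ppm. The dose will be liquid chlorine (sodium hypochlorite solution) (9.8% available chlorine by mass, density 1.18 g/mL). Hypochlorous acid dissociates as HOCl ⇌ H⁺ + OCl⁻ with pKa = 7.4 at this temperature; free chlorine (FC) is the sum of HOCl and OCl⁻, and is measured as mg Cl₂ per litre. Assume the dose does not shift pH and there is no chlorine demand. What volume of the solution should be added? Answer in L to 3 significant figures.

Volume: 1380 m³ = 1,380,000 L.
[OCl⁻]/[HOCl] = 10^(pH − pKa) = 10^(7.17 − 7.4) = 0.5888; fraction as HOCl = 1/(1 + 0.5888) = 0.6294.
Free chlorine required for 2.58 ppm HOCl: 2.58 / 0.6294 = 4.099 ppm.
FC to add: 4.099 − 0 = 4.099 mg/L as Cl₂.
Cl₂ equivalent: 4.099 mg/L × 1,380,000 L = 5657 g.
Product at 9.8% available Cl: 5657 / 0.098 = 57,720 g.
Volume: 57,720 g ÷ 1.18 g/mL = 48,920 mL.

48.9 L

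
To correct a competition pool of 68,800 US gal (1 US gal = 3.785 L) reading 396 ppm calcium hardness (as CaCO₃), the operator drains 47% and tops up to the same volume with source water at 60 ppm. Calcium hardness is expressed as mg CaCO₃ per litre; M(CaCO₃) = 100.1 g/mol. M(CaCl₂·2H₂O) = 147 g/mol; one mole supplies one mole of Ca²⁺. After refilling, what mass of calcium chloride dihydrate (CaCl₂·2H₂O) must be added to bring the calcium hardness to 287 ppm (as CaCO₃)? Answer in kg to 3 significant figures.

Volume: 68,800 US gal × 3.785 L/gal = 260,408 L.
After draining 47% and refilling: 396 × 0.53 + 60 × 0.47 = 238.08 ppm.
Deficit to target: 287 − 238.08 = 48.92 mg/L.
As CaCO₃: 48.92 mg/L × 260,408 L = 12,740 g; ÷ 100.1 = 127.3 mol Ca²⁺.
Mass: 127.3 × 147 = 18,710 g.

18.7 kg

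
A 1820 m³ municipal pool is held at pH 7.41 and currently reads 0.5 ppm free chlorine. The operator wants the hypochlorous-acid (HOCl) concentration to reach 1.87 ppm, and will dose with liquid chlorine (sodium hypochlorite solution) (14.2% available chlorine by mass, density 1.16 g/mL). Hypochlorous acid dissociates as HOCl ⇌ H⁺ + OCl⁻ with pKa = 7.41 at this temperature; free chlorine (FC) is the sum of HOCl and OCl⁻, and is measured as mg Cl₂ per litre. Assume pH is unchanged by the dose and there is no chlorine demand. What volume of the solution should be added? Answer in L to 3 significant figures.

35.8 L

Volume: 1820 m³ = 1,820,000 L.
[OCl⁻]/[HOCl] = 10^(pH − pKa) = 10^(7.41 − 7.41) = 1; fraction as HOCl = 1/(1 + 1) = 0.5.
Free chlorine required for 1.87 ppm HOCl: 1.87 / 0.5 = 3.74 ppm.
FC to add: 3.74 − 0.5 = 3.24 mg/L as Cl₂.
Cl₂ equivalent: 3.24 mg/L × 1,820,000 L = 5897 g.
Product at 14.2% available Cl: 5897 / 0.142 = 41,530 g.
Volume: 41,530 g ÷ 1.16 g/mL = 35,800 mL.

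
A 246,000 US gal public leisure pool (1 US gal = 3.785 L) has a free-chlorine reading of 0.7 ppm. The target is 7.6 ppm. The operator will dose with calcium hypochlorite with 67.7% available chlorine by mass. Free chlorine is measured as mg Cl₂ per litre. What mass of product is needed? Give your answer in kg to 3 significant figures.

9.49 kg

Volume: 246,000 US gal × 3.785 L/gal = 931,110 L.
Chlorine deficit: 7.6 − 0.7 = 6.9 ppm = 6.9 mg/L as Cl₂.
Cl₂ equivalent needed: 6.9 mg/L × 931,110 L = 6,425,000 mg = 6425 g.
Product at 67.7% available chlorine: 6425 / 0.677 = 9490 g.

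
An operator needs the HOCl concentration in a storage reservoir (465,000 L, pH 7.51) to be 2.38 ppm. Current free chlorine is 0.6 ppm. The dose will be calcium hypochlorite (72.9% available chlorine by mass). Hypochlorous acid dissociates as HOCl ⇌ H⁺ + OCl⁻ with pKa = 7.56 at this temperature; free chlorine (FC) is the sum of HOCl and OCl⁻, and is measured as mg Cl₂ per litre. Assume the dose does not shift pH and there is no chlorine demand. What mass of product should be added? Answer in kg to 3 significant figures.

2.49 kg

[OCl⁻]/[HOCl] = 10^(pH − pKa) = 10^(7.51 − 7.56) = 0.8913; fraction as HOCl = 1/(1 + 0.8913) = 0.5288.
Free chlorine required for 2.38 ppm HOCl: 2.38 / 0.5288 = 4.501 ppm.
FC to add: 4.501 − 0.6 = 3.901 mg/L as Cl₂.
Cl₂ equivalent: 3.901 mg/L × 465,000 L = 1814 g.
Product at 72.9% available Cl: 1814 / 0.729 = 2488 g.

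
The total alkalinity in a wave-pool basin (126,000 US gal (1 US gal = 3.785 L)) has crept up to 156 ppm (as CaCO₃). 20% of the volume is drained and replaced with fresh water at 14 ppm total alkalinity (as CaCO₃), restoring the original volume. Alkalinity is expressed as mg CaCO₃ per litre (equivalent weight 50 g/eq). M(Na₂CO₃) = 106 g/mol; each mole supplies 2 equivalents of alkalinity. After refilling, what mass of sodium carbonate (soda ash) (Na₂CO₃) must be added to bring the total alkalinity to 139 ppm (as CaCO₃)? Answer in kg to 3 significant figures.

5.76 kg

Volume: 126,000 US gal × 3.785 L/gal = 476,910 L.
After draining 20% and refilling: 156 × 0.80 + 14 × 0.20 = 127.6 ppm.
Deficit to target: 139 − 127.6 = 11.4 mg/L.
As CaCO₃: 11.4 mg/L × 476,910 L = 5437 g; ÷ 50 g/eq ÷ 2 = 54.37 mol Na₂CO₃.
Mass: 54.37 × 106 = 5763 g.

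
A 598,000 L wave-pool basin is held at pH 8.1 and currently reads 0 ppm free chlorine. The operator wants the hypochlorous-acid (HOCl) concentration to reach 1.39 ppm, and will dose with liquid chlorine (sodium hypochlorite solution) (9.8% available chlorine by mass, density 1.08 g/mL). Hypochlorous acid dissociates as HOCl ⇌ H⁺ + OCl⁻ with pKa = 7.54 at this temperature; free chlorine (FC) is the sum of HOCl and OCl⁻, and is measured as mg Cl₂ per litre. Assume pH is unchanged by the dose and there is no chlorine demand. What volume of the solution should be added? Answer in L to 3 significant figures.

[OCl⁻]/[HOCl] = 10^(pH − pKa) = 10^(8.1 − 7.54) = 3.631; fraction as HOCl = 1/(1 + 3.631) = 0.2159.
Free chlorine required for 1.39 ppm HOCl: 1.39 / 0.2159 = 6.437 ppm.
FC to add: 6.437 − 0 = 6.437 mg/L as Cl₂.
Cl₂ equivalent: 6.437 mg/L × 598,000 L = 3849 g.
Product at 9.8% available Cl: 3849 / 0.098 = 39,280 g.
Volume: 39,280 g ÷ 1.08 g/mL = 36,370 mL.

36.4 L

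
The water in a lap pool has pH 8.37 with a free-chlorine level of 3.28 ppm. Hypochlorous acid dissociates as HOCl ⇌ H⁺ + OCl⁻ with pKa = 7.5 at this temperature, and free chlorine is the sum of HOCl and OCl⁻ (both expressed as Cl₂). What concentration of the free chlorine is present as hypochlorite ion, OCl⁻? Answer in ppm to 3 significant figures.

2.89 ppm

[OCl⁻]/[HOCl] = 10^(pH − pKa) = 10^(8.37 − 7.5) = 10^0.87 = 7.413.
Fraction as HOCl = 1 / (1 + 7.413) = 0.1189.
OCl⁻ = (1 − 0.1189) × 3.28 ppm = 2.89 ppm.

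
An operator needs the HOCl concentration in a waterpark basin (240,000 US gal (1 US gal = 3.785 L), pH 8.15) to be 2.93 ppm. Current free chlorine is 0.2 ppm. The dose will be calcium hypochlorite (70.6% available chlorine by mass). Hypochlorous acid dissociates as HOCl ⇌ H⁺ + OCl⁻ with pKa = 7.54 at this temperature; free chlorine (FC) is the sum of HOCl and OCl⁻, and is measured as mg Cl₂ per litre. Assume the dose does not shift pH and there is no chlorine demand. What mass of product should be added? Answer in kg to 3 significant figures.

18.9 kg

Volume: 240,000 US gal × 3.785 L/gal = 908,400 L.
[OCl⁻]/[HOCl] = 10^(pH − pKa) = 10^(8.15 − 7.54) = 4.074; fraction as HOCl = 1/(1 + 4.074) = 0.1971.
Free chlorine required for 2.93 ppm HOCl: 2.93 / 0.1971 = 14.87 ppm.
FC to add: 14.87 − 0.2 = 14.67 mg/L as Cl₂.
Cl₂ equivalent: 14.67 mg/L × 908,400 L = 13,320 g.
Product at 70.6% available Cl: 13,320 / 0.706 = 18,870 g.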